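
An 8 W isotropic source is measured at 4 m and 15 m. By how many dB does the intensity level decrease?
Δβ = 20·log₁₀(r₂/r₁) = 11.48 dB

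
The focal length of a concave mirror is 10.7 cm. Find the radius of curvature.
R = 2|f| = 21.4 cm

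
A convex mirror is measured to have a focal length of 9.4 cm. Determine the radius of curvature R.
R = 2|f| = 18.8 cm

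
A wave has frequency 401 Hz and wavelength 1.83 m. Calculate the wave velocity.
v = fλ = 733.8 m/s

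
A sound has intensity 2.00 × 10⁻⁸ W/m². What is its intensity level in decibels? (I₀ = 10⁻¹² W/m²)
β = 10·log₁₀(I/I₀) = 43.01 dB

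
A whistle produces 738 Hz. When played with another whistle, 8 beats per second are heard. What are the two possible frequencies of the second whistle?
f₂ = 738 ± 8 Hz → 746 Hz or 730 Hz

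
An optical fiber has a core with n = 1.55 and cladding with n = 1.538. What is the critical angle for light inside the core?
θc = arcsin(n_cladding/n_core) = 82.87°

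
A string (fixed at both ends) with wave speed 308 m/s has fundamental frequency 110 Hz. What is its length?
L = v/(2f₁) = 1.4 m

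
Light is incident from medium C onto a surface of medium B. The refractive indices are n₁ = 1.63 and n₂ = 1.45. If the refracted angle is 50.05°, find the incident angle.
sin θ₁ = (n₂/n₁)·sin θ₂ → θ₁ = 43°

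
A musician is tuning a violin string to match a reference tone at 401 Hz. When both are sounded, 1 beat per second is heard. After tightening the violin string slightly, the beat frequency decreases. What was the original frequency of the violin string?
400 Hz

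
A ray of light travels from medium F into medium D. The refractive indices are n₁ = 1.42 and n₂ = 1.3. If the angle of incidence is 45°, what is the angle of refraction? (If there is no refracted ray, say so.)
sin θ₂ = (n₁/n₂)·sin θ₁ = 0.7724 → θ₂ = 50.57°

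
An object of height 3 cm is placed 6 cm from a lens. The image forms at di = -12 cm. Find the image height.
hi = (-di/do) × ho = 6 cm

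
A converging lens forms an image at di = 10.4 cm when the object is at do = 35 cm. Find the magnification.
M = −di/do = -0.2971 (inverted image)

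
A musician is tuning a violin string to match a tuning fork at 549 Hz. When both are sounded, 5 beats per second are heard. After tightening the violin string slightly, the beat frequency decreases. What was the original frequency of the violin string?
544 Hz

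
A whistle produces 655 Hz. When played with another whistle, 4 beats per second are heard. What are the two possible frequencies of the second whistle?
f₂ = 655 ± 4 Hz → 659 Hz or 651 Hz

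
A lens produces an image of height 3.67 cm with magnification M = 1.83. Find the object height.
ho = |hi|/|M| = 2.005 cm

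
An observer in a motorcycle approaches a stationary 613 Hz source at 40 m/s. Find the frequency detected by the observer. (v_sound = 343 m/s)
f_obs = f·(v + v_o)/v = 684.5 Hz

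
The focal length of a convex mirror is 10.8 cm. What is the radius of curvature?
R = 2|f| = 21.6 cm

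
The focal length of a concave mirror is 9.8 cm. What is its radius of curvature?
R = 2|f| = 19.6 cm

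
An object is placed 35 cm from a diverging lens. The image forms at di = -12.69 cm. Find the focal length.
1/f = 1/do + 1/di → f = -19.91 cm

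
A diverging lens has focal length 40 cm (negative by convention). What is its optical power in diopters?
P = 1/f = -2.5 D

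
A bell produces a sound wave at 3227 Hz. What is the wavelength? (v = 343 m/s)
λ = v/f = 0.1063 m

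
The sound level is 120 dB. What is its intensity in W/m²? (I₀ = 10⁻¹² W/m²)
I = I₀·10^(β/10) = 1.00 × 10⁰ W/m²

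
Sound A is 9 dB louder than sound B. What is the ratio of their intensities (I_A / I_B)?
I_A/I_B = 10^(Δβ/10) = 7.943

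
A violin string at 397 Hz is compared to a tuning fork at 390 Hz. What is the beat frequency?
7 Hz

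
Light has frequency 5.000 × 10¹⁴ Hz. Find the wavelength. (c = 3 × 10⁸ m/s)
λ = c/f = 600 nm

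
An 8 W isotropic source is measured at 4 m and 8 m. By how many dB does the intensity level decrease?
Δβ = 20·log₁₀(r₂/r₁) = 6.021 dB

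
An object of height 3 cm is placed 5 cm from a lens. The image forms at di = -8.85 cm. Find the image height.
hi = (-di/do) × ho = 5.31 cm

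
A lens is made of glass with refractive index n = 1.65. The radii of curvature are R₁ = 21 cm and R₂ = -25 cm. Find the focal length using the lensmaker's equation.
1/f = (n − 1)(1/R₁ − 1/R₂) → f = 17.56 cm (converging lens)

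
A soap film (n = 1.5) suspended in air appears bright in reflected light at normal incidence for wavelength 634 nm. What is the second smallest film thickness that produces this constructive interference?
2nt = (m − ½)λ with m = 2 → t = (m − ½)λ/(2n) = 317 nm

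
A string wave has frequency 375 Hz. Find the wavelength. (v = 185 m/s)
λ = v/f = 0.4933 m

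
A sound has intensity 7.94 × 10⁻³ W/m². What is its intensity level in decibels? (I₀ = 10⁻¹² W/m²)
β = 10·log₁₀(I/I₀) = 99 dB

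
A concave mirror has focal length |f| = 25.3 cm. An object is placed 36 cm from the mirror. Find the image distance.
f = +25.3 cm (concave); 1/di = 1/f − 1/do → di = 85.12 cm (real image, in front of mirror)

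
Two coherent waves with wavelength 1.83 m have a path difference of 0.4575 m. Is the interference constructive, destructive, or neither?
neither (partial) — path difference = 0.25λ, neither a whole number of wavelengths nor an odd multiple of λ/2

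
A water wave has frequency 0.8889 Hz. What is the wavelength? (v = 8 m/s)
λ = v/f = 9 m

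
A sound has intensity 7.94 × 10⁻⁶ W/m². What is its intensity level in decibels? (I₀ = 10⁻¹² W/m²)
β = 10·log₁₀(I/I₀) = 69 dB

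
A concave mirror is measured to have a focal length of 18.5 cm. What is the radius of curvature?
R = 2|f| = 37 cm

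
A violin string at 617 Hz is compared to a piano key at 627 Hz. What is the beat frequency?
10 Hz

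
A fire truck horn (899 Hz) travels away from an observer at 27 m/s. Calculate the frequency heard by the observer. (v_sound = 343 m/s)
f_obs = f·v/(v + v_s) = 833.4 Hz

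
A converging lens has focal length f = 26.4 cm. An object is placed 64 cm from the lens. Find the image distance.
1/di = 1/f − 1/do → di = 44.94 cm (real image)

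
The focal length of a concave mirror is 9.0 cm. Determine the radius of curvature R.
R = 2|f| = 18 cm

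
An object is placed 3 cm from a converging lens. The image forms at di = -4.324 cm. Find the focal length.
1/f = 1/do + 1/di → f = 9.798 cm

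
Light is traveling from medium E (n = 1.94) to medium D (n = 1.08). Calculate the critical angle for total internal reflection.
θc = arcsin(n₂/n₁) = 33.83°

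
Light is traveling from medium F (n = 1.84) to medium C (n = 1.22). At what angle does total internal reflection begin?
θc = arcsin(n₂/n₁) = 41.53°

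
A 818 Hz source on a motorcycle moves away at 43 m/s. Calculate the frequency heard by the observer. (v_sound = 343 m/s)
f_obs = f·v/(v + v_s) = 726.9 Hz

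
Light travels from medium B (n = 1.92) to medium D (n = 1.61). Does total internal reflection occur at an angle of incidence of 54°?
θc = arcsin(n₂/n₁) = 56.99°; 54° < θc, so no — the ray refracts.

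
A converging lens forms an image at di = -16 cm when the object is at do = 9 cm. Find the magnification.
M = −di/do = 1.778 (upright image)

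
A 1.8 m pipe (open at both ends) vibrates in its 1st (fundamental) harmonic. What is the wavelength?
λₙ = 2L/n = 3.6 m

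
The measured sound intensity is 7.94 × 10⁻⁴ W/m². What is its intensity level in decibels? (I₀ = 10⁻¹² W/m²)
β = 10·log₁₀(I/I₀) = 89 dB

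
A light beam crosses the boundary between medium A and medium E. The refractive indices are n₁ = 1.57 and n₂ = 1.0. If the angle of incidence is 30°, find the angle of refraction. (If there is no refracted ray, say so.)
sin θ₂ = (n₁/n₂)·sin θ₁ = 0.785 → θ₂ = 51.72°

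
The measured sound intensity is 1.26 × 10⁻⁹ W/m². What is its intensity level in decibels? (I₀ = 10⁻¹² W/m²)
β = 10·log₁₀(I/I₀) = 31 dB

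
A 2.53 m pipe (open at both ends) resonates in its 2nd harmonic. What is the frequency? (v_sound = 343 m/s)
fₙ = nv/(2L) = 135.6 Hz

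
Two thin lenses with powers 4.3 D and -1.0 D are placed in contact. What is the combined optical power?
P_total = P₁ + P₂ = 3.3 D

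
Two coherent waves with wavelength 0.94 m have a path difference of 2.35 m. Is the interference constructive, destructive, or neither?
destructive — path difference = 2.5λ, an odd multiple of λ/2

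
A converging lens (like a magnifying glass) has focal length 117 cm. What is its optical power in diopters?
P = 1/f = 0.8547 D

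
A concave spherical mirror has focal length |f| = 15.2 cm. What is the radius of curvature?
R = 2|f| = 30.4 cm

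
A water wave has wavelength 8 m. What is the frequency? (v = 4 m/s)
f = v/λ = 0.5 Hz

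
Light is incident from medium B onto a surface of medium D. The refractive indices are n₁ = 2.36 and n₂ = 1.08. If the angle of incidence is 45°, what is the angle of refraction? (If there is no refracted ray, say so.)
sin θ₂ = (n₁/n₂)·sin θ₁ = 1.545 > 1, so there is no refracted ray — the light undergoes total internal reflection.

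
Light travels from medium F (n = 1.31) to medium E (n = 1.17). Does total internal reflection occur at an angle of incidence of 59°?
θc = arcsin(n₂/n₁) = 63.27°; 59° < θc, so no — the ray refracts.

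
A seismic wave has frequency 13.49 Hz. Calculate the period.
T = 1/f = 0.07413 s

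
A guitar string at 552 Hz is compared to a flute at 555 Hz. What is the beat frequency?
3 Hz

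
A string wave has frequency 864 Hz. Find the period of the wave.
T = 1/f = 0.001157 s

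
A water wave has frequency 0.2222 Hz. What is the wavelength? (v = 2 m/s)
λ = v/f = 9.001 m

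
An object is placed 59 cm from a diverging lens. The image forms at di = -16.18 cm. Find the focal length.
1/f = 1/do + 1/di → f = -22.29 cm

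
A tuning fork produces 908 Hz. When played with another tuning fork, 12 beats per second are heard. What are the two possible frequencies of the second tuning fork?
f₂ = 908 ± 12 Hz → 920 Hz or 896 Hz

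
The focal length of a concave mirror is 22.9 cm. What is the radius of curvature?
R = 2|f| = 45.8 cm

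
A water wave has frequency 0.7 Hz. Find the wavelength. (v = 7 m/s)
λ = v/f = 10 m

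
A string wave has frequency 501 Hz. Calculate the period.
T = 1/f = 0.001996 s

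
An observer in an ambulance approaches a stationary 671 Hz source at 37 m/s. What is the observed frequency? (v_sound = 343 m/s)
f_obs = f·(v + v_o)/v = 743.4 Hz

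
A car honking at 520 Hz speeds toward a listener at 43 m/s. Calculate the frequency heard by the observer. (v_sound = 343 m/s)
f_obs = f·v/(v − v_s) = 594.5 Hz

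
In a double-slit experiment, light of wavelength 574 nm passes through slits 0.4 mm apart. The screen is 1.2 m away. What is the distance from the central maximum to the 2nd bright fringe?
y = mλL/d = 3.444 mm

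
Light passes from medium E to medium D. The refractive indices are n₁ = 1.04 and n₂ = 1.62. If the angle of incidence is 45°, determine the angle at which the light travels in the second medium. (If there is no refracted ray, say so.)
sin θ₂ = (n₁/n₂)·sin θ₁ = 0.4539 → θ₂ = 27°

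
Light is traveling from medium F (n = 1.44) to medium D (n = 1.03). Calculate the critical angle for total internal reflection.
θc = arcsin(n₂/n₁) = 45.67°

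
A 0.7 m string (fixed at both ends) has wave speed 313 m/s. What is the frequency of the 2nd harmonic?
fₙ = nv/(2L) = 447.1 Hz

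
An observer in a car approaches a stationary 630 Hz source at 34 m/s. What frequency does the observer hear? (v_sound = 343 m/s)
f_obs = f·(v + v_o)/v = 692.4 Hz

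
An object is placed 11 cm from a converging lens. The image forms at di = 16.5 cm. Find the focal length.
1/f = 1/do + 1/di → f = 6.6 cm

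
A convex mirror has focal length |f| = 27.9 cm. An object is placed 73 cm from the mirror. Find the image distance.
f = −27.9 cm (convex); 1/di = 1/f − 1/do → di = -20.19 cm (virtual image, behind mirror)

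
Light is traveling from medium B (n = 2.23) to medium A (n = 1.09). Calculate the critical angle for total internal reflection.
θc = arcsin(n₂/n₁) = 29.26°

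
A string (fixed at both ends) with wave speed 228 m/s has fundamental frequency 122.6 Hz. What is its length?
L = v/(2f₁) = 0.9299 m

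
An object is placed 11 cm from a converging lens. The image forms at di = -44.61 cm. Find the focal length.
1/f = 1/do + 1/di → f = 14.6 cm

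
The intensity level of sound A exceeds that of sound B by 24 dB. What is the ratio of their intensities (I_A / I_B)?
I_A/I_B = 10^(Δβ/10) = 251.2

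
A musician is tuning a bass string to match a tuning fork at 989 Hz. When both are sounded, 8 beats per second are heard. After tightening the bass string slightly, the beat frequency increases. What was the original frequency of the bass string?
997 Hz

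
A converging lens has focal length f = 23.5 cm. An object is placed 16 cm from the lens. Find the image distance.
1/di = 1/f − 1/do → di = -50.13 cm (virtual image)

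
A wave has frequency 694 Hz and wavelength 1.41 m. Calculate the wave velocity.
v = fλ = 978.5 m/s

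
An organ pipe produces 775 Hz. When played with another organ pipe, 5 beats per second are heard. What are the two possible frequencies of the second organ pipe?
f₂ = 775 ± 5 Hz → 780 Hz or 770 Hz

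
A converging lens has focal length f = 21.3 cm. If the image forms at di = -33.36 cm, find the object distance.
1/do = 1/f − 1/di → do = 13 cm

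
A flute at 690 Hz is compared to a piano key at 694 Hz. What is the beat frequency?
4 Hz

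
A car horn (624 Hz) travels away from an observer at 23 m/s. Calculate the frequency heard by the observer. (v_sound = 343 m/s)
f_obs = f·v/(v + v_s) = 584.8 Hz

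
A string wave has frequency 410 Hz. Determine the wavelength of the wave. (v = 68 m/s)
λ = v/f = 0.1659 m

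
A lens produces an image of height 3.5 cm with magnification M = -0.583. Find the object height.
ho = |hi|/|M| = 6.003 cm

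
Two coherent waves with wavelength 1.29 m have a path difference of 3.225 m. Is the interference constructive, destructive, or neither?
destructive — path difference = 2.5λ, an odd multiple of λ/2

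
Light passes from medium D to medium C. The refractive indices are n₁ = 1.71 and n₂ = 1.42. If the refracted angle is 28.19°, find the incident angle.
sin θ₁ = (n₂/n₁)·sin θ₂ → θ₁ = 23.1°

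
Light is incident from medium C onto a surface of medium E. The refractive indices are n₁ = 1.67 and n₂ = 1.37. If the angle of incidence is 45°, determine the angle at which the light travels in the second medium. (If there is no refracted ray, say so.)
sin θ₂ = (n₁/n₂)·sin θ₁ = 0.8619 → θ₂ = 59.54°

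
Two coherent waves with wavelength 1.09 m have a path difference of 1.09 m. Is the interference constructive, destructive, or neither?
constructive — path difference = 1λ, a whole number of wavelengths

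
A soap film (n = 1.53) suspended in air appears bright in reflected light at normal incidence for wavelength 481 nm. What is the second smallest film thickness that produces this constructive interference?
2nt = (m − ½)λ with m = 2 → t = (m − ½)λ/(2n) = 235.8 nm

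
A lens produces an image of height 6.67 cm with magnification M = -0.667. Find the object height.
ho = |hi|/|M| = 10 cm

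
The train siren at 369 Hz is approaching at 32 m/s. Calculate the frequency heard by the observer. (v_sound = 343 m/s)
f_obs = f·v/(v − v_s) = 407 Hz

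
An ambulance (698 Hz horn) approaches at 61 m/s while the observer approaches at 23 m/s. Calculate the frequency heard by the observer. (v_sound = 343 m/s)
f_obs = f·(v + v_o)/(v − v_s) = 905.9 Hz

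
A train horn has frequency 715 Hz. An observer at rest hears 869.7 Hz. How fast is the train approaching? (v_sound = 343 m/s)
v_s = v·(1 − f/f_obs) = 61.01 m/s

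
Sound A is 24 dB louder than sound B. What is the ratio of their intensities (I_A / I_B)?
I_A/I_B = 10^(Δβ/10) = 251.2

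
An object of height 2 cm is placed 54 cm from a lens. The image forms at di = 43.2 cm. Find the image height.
hi = (-di/do) × ho = -1.6 cm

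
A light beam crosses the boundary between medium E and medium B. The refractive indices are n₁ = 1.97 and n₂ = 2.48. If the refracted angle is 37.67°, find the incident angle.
sin θ₁ = (n₂/n₁)·sin θ₂ → θ₁ = 50.29°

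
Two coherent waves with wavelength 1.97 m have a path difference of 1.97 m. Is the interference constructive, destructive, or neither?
constructive — path difference = 1λ, a whole number of wavelengths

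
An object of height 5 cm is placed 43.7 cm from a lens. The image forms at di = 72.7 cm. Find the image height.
hi = (-di/do) × ho = -8.318 cm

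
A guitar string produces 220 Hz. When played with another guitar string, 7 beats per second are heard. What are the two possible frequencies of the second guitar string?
f₂ = 220 ± 7 Hz → 227 Hz or 213 Hz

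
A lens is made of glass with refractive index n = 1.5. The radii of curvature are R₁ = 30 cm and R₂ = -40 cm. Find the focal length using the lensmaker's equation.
1/f = (n − 1)(1/R₁ − 1/R₂) → f = 34.29 cm (converging lens)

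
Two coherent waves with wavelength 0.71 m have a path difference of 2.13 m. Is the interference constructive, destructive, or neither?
constructive — path difference = 3λ, a whole number of wavelengths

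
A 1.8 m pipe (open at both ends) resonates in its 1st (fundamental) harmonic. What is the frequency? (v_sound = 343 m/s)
fₙ = nv/(2L) = 95.28 Hz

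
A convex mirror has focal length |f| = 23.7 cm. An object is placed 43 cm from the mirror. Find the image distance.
f = −23.7 cm (convex); 1/di = 1/f − 1/do → di = -15.28 cm (virtual image, behind mirror)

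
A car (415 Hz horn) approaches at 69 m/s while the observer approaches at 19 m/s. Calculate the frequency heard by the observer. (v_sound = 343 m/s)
f_obs = f·(v + v_o)/(v − v_s) = 548.3 Hz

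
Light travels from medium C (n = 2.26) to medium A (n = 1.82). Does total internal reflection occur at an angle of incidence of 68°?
θc = arcsin(n₂/n₁) = 53.64°; 68° > θc, so yes — total internal reflection.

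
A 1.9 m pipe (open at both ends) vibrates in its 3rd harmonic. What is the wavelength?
λₙ = 2L/n = 1.267 m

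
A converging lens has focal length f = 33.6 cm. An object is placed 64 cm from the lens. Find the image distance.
1/di = 1/f − 1/do → di = 70.74 cm (real image)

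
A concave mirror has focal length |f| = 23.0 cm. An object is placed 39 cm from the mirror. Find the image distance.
f = +23.0 cm (concave); 1/di = 1/f − 1/do → di = 56.06 cm (real image, in front of mirror)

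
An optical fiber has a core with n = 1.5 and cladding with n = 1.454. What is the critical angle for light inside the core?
θc = arcsin(n_cladding/n_core) = 75.77°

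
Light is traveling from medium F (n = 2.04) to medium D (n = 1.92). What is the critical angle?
θc = arcsin(n₂/n₁) = 70.25°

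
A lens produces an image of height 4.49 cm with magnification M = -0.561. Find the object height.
ho = |hi|/|M| = 8.004 cm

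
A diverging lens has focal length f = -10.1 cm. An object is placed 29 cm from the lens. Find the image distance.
1/di = 1/f − 1/do → di = -7.491 cm (virtual image)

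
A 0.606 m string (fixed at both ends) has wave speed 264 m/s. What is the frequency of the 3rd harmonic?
fₙ = nv/(2L) = 653.5 Hz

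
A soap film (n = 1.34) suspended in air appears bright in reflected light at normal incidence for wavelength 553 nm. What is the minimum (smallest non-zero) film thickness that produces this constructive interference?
2nt = (m − ½)λ with m = 1 → t = (m − ½)λ/(2n) = 103.2 nm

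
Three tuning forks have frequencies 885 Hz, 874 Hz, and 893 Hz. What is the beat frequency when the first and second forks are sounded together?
11 Hz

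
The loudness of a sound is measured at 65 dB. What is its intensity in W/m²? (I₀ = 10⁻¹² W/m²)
I = I₀·10^(β/10) = 3.16 × 10⁻⁶ W/m²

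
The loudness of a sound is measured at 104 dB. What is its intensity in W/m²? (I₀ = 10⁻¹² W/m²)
I = I₀·10^(β/10) = 2.51 × 10⁻² W/m²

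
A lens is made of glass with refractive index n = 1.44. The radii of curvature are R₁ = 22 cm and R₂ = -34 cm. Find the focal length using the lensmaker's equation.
1/f = (n − 1)(1/R₁ − 1/R₂) → f = 30.36 cm (converging lens)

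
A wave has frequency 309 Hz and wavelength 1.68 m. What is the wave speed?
v = fλ = 519.1 m/s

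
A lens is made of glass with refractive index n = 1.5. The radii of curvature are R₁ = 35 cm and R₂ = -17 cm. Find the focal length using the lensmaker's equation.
1/f = (n − 1)(1/R₁ − 1/R₂) → f = 22.88 cm (converging lens)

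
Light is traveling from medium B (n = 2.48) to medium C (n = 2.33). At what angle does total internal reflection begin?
θc = arcsin(n₂/n₁) = 69.97°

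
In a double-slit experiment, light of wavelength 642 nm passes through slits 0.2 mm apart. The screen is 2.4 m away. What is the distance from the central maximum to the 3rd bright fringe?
y = mλL/d = 23.11 mm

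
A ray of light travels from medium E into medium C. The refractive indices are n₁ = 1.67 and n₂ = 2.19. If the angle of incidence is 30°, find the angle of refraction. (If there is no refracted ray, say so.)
sin θ₂ = (n₁/n₂)·sin θ₁ = 0.3813 → θ₂ = 22.41°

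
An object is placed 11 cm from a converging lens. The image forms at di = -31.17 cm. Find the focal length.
1/f = 1/do + 1/di → f = 17 cm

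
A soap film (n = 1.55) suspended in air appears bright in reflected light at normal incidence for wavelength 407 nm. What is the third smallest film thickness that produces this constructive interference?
2nt = (m − ½)λ with m = 3 → t = (m − ½)λ/(2n) = 328.2 nm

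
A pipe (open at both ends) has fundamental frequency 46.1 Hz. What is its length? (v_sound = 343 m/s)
L = v/(2f₁) = 3.72 m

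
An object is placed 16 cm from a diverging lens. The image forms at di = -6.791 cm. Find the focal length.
1/f = 1/do + 1/di → f = -11.8 cm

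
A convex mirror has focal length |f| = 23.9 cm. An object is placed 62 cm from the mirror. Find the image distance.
f = −23.9 cm (convex); 1/di = 1/f − 1/do → di = -17.25 cm (virtual image, behind mirror)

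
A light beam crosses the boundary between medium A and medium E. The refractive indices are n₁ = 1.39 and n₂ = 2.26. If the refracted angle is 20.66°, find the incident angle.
sin θ₁ = (n₂/n₁)·sin θ₂ → θ₁ = 35.01°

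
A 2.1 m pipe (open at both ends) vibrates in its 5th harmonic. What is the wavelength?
λₙ = 2L/n = 0.84 m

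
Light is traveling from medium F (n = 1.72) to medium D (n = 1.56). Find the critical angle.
θc = arcsin(n₂/n₁) = 65.09°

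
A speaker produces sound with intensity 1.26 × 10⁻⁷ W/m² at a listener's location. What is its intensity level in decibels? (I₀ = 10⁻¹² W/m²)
β = 10·log₁₀(I/I₀) = 51 dB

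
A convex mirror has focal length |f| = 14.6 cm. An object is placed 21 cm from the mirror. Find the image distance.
f = −14.6 cm (convex); 1/di = 1/f − 1/do → di = -8.612 cm (virtual image, behind mirror)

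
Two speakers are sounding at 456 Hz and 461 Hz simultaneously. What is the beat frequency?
5 Hz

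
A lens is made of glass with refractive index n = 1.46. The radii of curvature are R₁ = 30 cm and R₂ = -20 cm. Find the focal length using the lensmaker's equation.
1/f = (n − 1)(1/R₁ − 1/R₂) → f = 26.09 cm (converging lens)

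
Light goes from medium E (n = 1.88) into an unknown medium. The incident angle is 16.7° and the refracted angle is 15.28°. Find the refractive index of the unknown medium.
n₂ = n₁·sin θ₁ / sin θ₂ = 2.05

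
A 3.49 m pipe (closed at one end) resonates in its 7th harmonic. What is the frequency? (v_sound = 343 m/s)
fₙ = nv/(4L) = 172 Hz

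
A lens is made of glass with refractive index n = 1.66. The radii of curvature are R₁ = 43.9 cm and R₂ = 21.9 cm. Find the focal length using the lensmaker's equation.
1/f = (n − 1)(1/R₁ − 1/R₂) → f = -66.21 cm (diverging lens)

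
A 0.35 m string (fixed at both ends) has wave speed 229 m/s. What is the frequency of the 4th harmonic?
fₙ = nv/(2L) = 1309 Hz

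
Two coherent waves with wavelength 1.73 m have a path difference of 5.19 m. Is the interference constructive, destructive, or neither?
constructive — path difference = 3λ, a whole number of wavelengths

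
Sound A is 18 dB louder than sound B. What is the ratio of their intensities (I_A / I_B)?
I_A/I_B = 10^(Δβ/10) = 63.1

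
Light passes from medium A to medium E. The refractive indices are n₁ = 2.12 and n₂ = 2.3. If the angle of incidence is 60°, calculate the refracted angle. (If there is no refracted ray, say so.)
sin θ₂ = (n₁/n₂)·sin θ₁ = 0.7982 → θ₂ = 52.96°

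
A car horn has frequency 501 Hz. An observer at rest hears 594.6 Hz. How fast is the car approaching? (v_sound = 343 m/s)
v_s = v·(1 − f/f_obs) = 53.99 m/s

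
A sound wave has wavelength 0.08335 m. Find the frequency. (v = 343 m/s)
f = v/λ = 4115 Hz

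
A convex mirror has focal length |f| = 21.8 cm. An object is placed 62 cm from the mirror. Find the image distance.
f = −21.8 cm (convex); 1/di = 1/f − 1/do → di = -16.13 cm (virtual image, behind mirror)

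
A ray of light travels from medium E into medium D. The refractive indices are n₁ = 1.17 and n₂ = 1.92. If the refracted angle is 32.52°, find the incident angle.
sin θ₁ = (n₂/n₁)·sin θ₂ → θ₁ = 61.91°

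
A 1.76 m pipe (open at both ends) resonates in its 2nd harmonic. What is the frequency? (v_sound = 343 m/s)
fₙ = nv/(2L) = 194.9 Hz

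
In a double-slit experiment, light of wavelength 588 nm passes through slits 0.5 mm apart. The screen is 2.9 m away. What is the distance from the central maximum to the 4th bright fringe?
y = mλL/d = 13.64 mm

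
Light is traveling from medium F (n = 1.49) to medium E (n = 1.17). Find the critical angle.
θc = arcsin(n₂/n₁) = 51.74°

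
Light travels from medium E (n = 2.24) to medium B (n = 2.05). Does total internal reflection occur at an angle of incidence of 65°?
θc = arcsin(n₂/n₁) = 66.23°; 65° < θc, so no — the ray refracts.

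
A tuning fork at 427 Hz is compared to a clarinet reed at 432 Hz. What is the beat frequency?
5 Hz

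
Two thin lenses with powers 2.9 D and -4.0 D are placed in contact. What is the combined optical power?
P_total = P₁ + P₂ = -1.1 D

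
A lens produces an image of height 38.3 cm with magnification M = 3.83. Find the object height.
ho = |hi|/|M| = 10 cm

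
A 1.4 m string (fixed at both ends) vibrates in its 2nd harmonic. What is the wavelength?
λₙ = 2L/n = 1.4 m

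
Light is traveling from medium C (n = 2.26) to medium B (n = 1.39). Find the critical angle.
θc = arcsin(n₂/n₁) = 37.96°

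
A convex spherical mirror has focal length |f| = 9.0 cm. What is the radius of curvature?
R = 2|f| = 18 cm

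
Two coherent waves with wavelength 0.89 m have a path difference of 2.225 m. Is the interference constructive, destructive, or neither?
destructive — path difference = 2.5λ, an odd multiple of λ/2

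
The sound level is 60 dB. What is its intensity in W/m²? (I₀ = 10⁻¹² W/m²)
I = I₀·10^(β/10) = 1.00 × 10⁻⁶ W/m²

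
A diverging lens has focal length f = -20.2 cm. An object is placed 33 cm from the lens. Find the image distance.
1/di = 1/f − 1/do → di = -12.53 cm (virtual image)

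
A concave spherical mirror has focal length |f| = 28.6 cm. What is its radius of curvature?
R = 2|f| = 57.2 cm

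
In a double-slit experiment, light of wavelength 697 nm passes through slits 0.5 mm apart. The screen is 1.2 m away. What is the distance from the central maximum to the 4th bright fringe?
y = mλL/d = 6.691 mm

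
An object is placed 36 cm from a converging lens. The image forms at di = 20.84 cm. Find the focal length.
1/f = 1/do + 1/di → f = 13.2 cm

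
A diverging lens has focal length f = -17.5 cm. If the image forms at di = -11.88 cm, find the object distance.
1/do = 1/f − 1/di → do = 36.99 cm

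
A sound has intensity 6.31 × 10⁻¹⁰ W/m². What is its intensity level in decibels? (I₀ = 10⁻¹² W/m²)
β = 10·log₁₀(I/I₀) = 28 dB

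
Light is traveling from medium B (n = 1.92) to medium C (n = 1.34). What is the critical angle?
θc = arcsin(n₂/n₁) = 44.26°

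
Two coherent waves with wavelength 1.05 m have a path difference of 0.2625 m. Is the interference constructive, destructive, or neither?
neither (partial) — path difference = 0.25λ, neither a whole number of wavelengths nor an odd multiple of λ/2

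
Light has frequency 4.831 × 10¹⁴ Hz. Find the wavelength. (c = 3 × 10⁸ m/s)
λ = c/f = 621 nm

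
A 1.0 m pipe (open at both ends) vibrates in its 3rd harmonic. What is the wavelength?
λₙ = 2L/n = 0.6667 m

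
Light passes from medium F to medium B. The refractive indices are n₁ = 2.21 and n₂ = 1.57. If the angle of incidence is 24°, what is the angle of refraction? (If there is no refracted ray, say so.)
sin θ₂ = (n₁/n₂)·sin θ₁ = 0.5725 → θ₂ = 34.93°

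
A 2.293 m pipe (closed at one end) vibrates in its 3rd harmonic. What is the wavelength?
λₙ = 4L/n = 3.057 m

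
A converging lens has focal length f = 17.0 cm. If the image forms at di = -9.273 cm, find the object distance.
1/do = 1/f − 1/di → do = 6 cm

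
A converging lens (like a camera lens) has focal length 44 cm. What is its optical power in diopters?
P = 1/f = 2.273 D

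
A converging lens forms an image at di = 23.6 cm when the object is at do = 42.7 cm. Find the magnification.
M = −di/do = -0.5527 (inverted image)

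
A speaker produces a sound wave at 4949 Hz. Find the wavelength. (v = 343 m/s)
λ = v/f = 0.06931 m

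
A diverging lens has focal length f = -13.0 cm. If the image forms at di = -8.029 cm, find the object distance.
1/do = 1/f − 1/di → do = 21 cm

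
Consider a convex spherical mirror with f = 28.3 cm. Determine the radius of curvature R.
R = 2|f| = 56.6 cm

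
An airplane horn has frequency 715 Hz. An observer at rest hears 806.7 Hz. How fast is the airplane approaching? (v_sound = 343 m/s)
v_s = v·(1 − f/f_obs) = 38.99 m/s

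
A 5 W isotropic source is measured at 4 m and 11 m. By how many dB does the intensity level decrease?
Δβ = 20·log₁₀(r₂/r₁) = 8.787 dB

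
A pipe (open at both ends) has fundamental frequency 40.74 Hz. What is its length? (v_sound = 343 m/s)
L = v/(2f₁) = 4.21 m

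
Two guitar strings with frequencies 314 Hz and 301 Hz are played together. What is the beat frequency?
13 Hz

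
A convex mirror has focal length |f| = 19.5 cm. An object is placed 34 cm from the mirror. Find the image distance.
f = −19.5 cm (convex); 1/di = 1/f − 1/do → di = -12.39 cm (virtual image, behind mirror)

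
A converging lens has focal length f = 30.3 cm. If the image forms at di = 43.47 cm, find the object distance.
1/do = 1/f − 1/di → do = 100 cm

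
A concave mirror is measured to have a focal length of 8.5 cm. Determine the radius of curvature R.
R = 2|f| = 17 cm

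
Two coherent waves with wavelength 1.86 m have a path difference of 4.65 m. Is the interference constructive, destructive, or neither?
destructive — path difference = 2.5λ, an odd multiple of λ/2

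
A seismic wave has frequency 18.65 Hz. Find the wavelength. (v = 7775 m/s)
λ = v/f = 416.9 m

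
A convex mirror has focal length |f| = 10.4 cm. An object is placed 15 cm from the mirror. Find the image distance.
f = −10.4 cm (convex); 1/di = 1/f − 1/do → di = -6.142 cm (virtual image, behind mirror)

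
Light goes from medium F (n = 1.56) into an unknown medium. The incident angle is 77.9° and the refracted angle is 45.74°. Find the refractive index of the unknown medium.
n₂ = n₁·sin θ₁ / sin θ₂ = 2.13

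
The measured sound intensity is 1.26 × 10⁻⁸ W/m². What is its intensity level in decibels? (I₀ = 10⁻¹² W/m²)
β = 10·log₁₀(I/I₀) = 41 dB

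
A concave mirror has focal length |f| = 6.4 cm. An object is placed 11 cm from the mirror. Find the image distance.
f = +6.4 cm (concave); 1/di = 1/f − 1/do → di = 15.3 cm (real image, in front of mirror)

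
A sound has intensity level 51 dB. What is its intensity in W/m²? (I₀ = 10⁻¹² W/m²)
I = I₀·10^(β/10) = 1.26 × 10⁻⁷ W/m²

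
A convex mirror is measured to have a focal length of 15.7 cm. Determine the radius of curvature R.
R = 2|f| = 31.4 cm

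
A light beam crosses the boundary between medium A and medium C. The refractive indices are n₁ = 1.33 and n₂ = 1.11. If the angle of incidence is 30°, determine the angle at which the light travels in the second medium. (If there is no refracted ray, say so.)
sin θ₂ = (n₁/n₂)·sin θ₁ = 0.5991 → θ₂ = 36.81°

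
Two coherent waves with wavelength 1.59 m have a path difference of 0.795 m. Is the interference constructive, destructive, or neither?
destructive — path difference = 0.5λ, an odd multiple of λ/2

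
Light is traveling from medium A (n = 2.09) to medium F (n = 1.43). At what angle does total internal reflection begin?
θc = arcsin(n₂/n₁) = 43.17°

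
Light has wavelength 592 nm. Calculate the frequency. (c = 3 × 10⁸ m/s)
f = c/λ = 5.068 × 10¹⁴ Hz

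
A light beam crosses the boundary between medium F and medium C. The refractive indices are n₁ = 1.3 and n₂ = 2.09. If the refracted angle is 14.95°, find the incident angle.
sin θ₁ = (n₂/n₁)·sin θ₂ → θ₁ = 24.5°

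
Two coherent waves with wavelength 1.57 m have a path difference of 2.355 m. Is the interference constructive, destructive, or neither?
destructive — path difference = 1.5λ, an odd multiple of λ/2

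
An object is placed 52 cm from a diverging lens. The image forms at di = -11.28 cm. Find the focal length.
1/f = 1/do + 1/di → f = -14.4 cm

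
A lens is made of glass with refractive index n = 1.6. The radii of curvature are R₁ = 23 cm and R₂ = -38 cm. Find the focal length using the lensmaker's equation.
1/f = (n − 1)(1/R₁ − 1/R₂) → f = 23.88 cm (converging lens)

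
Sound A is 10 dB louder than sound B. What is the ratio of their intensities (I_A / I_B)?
I_A/I_B = 10^(Δβ/10) = 10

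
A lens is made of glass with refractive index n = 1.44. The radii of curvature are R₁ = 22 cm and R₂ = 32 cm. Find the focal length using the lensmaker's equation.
1/f = (n − 1)(1/R₁ − 1/R₂) → f = 160 cm (converging lens)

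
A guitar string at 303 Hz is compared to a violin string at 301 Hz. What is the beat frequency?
2 Hz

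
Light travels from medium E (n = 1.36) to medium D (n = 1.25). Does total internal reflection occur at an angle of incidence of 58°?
θc = arcsin(n₂/n₁) = 66.8°; 58° < θc, so no — the ray refracts.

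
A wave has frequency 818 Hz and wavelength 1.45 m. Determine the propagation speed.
v = fλ = 1186 m/s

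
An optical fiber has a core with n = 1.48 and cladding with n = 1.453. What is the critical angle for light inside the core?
θc = arcsin(n_cladding/n_core) = 79.04°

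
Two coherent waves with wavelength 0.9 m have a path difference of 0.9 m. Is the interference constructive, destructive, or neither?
constructive — path difference = 1λ, a whole number of wavelengths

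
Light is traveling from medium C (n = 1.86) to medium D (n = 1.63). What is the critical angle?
θc = arcsin(n₂/n₁) = 61.2°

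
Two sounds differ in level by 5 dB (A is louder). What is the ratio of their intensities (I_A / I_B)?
I_A/I_B = 10^(Δβ/10) = 3.162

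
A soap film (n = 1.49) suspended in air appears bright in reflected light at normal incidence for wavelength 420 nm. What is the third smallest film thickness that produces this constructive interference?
2nt = (m − ½)λ with m = 3 → t = (m − ½)λ/(2n) = 352.3 nm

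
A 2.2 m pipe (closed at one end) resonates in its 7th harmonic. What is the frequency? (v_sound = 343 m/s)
fₙ = nv/(4L) = 272.8 Hz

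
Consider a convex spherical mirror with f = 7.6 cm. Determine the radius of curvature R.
R = 2|f| = 15.2 cm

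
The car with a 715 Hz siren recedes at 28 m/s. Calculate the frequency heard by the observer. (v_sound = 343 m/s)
f_obs = f·v/(v + v_s) = 661 Hz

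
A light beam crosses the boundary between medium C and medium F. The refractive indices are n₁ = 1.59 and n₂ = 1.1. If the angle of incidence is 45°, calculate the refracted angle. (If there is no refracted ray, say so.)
sin θ₂ = (n₁/n₂)·sin θ₁ = 1.022 > 1, so there is no refracted ray — the light undergoes total internal reflection.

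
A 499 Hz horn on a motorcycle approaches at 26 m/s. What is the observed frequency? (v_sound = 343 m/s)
f_obs = f·v/(v − v_s) = 539.9 Hz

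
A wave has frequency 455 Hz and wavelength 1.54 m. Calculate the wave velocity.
v = fλ = 700.7 m/s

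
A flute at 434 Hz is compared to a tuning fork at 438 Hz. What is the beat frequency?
4 Hz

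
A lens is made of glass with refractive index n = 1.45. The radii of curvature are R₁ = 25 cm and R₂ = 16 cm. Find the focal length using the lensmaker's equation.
1/f = (n − 1)(1/R₁ − 1/R₂) → f = -98.77 cm (diverging lens)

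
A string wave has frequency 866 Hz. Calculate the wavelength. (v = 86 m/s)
λ = v/f = 0.09931 m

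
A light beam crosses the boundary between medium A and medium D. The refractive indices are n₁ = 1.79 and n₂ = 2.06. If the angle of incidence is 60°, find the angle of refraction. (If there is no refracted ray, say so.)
sin θ₂ = (n₁/n₂)·sin θ₁ = 0.7525 → θ₂ = 48.81°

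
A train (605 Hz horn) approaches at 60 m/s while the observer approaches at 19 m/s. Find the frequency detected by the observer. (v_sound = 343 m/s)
f_obs = f·(v + v_o)/(v − v_s) = 773.9 Hz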